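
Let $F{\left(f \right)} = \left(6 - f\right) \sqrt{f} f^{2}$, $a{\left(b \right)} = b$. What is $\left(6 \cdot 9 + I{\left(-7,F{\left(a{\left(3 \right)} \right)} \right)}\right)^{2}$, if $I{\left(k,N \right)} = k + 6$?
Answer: $2809$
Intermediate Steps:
$F{\left(f \right)} = f^{\frac{5}{2}} \left(6 - f\right)$ ($F{\left(f \right)} = \sqrt{f} \left(6 - f\right) f^{2} = f^{\frac{5}{2}} \left(6 - f\right)$)
$I{\left(k,N \right)} = 6 + k$
$\left(6 \cdot 9 + I{\left(-7,F{\left(a{\left(3 \right)} \right)} \right)}\right)^{2} = \left(6 \cdot 9 + \left(6 - 7\right)\right)^{2} = \left(54 - 1\right)^{2} = 53^{2} = 2809$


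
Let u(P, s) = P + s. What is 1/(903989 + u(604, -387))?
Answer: 1/904206 ≈ 1.1059e-6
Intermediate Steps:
1/(903989 + u(604, -387)) = 1/(903989 + (604 - 387)) = 1/(903989 + 217) = 1/904206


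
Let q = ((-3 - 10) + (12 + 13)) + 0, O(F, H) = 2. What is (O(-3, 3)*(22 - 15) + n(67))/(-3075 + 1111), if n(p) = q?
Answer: -13/982 ≈ -0.013238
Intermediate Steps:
q = 12 (q = (-13 + 25) + 0 = 12 + 0 = 12)
n(p) = 12
(O(-3, 3)*(22 - 15) + n(67))/(-3075 + 1111) = (2*(22 - 15) + 12)/(-3075 + 1111) = (2*7 + 12)/(-1964) = (14 + 12)*(-1/1964) = 26*(-1/1964) = -13/982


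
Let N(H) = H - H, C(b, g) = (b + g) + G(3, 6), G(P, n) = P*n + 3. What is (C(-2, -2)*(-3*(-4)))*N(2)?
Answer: 0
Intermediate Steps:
G(P, n) = 3 + P*n
C(b, g) = 21 + b + g (C(b, g) = (b + g) + (3 + 3*6) = (b + g) + (3 + 18) = (b + g) + 21 = 21 + b + g)
N(H) = 0
(C(-2, -2)*(-3*(-4)))*N(2) = ((21 - 2 - 2)*(-3*(-4)))*0 = (17*12)*0 = 204*0 = 0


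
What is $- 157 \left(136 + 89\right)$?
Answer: $-35325$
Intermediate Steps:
$- 157 \left(136 + 89\right) = \left(-157\right) 225 = -35325$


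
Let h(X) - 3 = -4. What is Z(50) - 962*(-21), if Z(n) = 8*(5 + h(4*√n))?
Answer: 20234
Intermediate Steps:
h(X) = -1 (h(X) = 3 - 4 = -1)
Z(n) = 32 (Z(n) = 8*(5 - 1) = 8*4 = 32)
Z(50) - 962*(-21) = 32 - 962*(-21) = 32 + 20202 = 20234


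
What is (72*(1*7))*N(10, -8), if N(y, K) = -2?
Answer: -1008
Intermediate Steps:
(72*(1*7))*N(10, -8) = (72*(1*7))*(-2) = (72*7)*(-2) = 504*(-2) = -1008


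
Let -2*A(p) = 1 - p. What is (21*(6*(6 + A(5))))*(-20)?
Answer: -20160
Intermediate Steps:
A(p) = -½ + p/2 (A(p) = -(1 - p)/2 = -½ + p/2)
(21*(6*(6 + A(5))))*(-20) = (21*(6*(6 + (-½ + (½)*5))))*(-20) = (21*(6*(6 + (-½ + 5/2))))*(-20) = (21*(6*(6 + 2)))*(-20) = (21*(6*8))*(-20) = (21*48)*(-20) = 1008*(-20) = -20160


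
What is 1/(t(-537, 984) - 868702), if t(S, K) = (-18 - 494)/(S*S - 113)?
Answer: -563/489079227 ≈ -1.1511e-6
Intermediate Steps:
t(S, K) = -512/(-113 + S²) (t(S, K) = -512/(S² - 113) = -512/(-113 + S²))
1/(t(-537, 984) - 868702) = 1/(-512/(-113 + (-537)²) - 868702) = 1/(-512/(-113 + 288369) - 868702) = 1/(-512/288256 - 868702) = 1/(-512*1/288256 - 868702) = 1/(-1/563 - 868702) = 1/(-489079227/563) = -563/489079227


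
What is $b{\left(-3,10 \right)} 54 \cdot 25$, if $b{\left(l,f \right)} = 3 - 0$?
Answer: $4050$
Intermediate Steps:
$b{\left(l,f \right)} = 3$ ($b{\left(l,f \right)} = 3 + 0 = 3$)
$b{\left(-3,10 \right)} 54 \cdot 25 = 3 \cdot 54 \cdot 25 = 162 \cdot 25 = 4050$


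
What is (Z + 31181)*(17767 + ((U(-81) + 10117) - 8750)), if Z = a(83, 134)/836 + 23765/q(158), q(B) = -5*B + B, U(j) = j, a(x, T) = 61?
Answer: 78377919909093/132088 ≈ 5.9338e+8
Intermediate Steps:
q(B) = -4*B
Z = -4957247/132088 (Z = 61/836 + 23765/((-4*158)) = 61*(1/836) + 23765/(-632) = 61/836 + 23765*(-1/632) = 61/836 - 23765/632 = -4957247/132088 ≈ -37.530)
(Z + 31181)*(17767 + ((U(-81) + 10117) - 8750)) = (-4957247/132088 + 31181)*(17767 + ((-81 + 10117) - 8750)) = 4113678681*(17767 + (10036 - 8750))/132088 = 4113678681*(17767 + 1286)/132088 = (4113678681/132088)*19053 = 78377919909093/132088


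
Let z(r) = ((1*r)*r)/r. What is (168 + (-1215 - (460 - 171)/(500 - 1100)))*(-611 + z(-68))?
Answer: 426351569/600 ≈ 7.1059e+5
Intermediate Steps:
z(r) = r (z(r) = (r*r)/r = r**2/r = r)
(168 + (-1215 - (460 - 171)/(500 - 1100)))*(-611 + z(-68)) = (168 + (-1215 - (460 - 171)/(500 - 1100)))*(-611 - 68) = (168 + (-1215 - 289/(-600)))*(-679) = (168 + (-1215 - 289*(-1)/600))*(-679) = (168 + (-1215 - 1*(-289/600)))*(-679) = (168 + (-1215 + 289/600))*(-679) = (168 - 728711/600)*(-679) = -627911/600*(-679) = 426351569/600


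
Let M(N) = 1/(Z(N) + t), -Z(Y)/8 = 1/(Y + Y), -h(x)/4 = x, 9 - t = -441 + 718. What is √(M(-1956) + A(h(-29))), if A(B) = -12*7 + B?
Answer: √549515583293/131051 ≈ 5.6565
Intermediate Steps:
t = -268 (t = 9 - (-441 + 718) = 9 - 1*277 = 9 - 277 = -268)
h(x) = -4*x
Z(Y) = -4/Y (Z(Y) = -8/(Y + Y) = -8*1/(2*Y) = -4/Y)
M(N) = 1/(-268 - 4/N) (M(N) = 1/(-4/N - 268) = 1/(-268 - 4/N))
A(B) = -84 + B
√(M(-1956) + A(h(-29))) = √(-1*(-1956)/(4 + 268*(-1956)) + (-84 - 4*(-29))) = √(-1*(-1956)/(4 - 524208) + (-84 + 116)) = √(-1*(-1956)/(-524204) + 32) = √(-1*(-1956)*(-1/524204) + 32) = √(-489/131051 + 32) = √(4193143/131051) = √549515583293/131051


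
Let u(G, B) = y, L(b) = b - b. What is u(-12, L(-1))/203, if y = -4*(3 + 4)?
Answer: -4/29 ≈ -0.13793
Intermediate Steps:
L(b) = 0
y = -28 (y = -4*7 = -28)
u(G, B) = -28
u(-12, L(-1))/203 = -28/203 = -28*1/203 = -4/29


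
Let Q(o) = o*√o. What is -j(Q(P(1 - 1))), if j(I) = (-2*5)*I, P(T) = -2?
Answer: -20*I*√2 ≈ -28.284*I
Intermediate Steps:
Q(o) = o^(3/2)
j(I) = -10*I
-j(Q(P(1 - 1))) = -(-10)*(-2)^(3/2) = -(-10)*(-2*I*√2) = -20*I*√2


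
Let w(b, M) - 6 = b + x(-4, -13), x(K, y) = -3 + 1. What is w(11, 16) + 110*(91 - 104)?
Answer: -1415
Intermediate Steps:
x(K, y) = -2
w(b, M) = 4 + b (w(b, M) = 6 + (b - 2) = 6 + (-2 + b) = 4 + b)
w(11, 16) + 110*(91 - 104) = (4 + 11) + 110*(91 - 104) = 15 + 110*(-13) = 15 - 1430 = -1415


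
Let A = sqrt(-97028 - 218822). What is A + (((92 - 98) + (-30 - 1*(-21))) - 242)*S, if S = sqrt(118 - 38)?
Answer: -1028*sqrt(5) + 5*I*sqrt(12634) ≈ -2298.7 + 562.0*I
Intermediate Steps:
A = 5*I*sqrt(12634) (A = sqrt(-315850) = 5*I*sqrt(12634) ≈ 562.0*I)
S = 4*sqrt(5) (S = sqrt(80) = 4*sqrt(5) ≈ 8.9443)
A + (((92 - 98) + (-30 - 1*(-21))) - 242)*S = 5*I*sqrt(12634) + (((92 - 98) + (-30 - 1*(-21))) - 242)*(4*sqrt(5)) = 5*I*sqrt(12634) + ((-6 + (-30 + 21)) - 242)*(4*sqrt(5)) = 5*I*sqrt(12634) + ((-6 - 9) - 242)*(4*sqrt(5)) = 5*I*sqrt(12634) + (-15 - 242)*(4*sqrt(5)) = 5*I*sqrt(12634) - 1028*sqrt(5) = -1028*sqrt(5) + 5*I*sqrt(12634)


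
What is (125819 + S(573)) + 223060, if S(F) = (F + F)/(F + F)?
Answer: 348880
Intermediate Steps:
S(F) = 1 (S(F) = (2*F)/((2*F)) = (2*F)*(1/(2*F)) = 1)
(125819 + S(573)) + 223060 = (125819 + 1) + 223060 = 125820 + 223060 = 348880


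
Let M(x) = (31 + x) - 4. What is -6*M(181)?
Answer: -1248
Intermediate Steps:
M(x) = 27 + x
-6*M(181) = -6*(27 + 181) = -6*208 = -1248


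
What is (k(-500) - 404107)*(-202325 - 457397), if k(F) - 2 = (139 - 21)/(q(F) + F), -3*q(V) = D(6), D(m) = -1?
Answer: 399629074797778/1499 ≈ 2.6660e+11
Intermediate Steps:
q(V) = 1/3 (q(V) = -1/3*(-1) = 1/3)
k(F) = 2 + 118/(1/3 + F) (k(F) = 2 + (139 - 21)/(1/3 + F) = 2 + 118/(1/3 + F))
(k(-500) - 404107)*(-202325 - 457397) = (2*(178 + 3*(-500))/(1 + 3*(-500)) - 404107)*(-202325 - 457397) = (2*(178 - 1500)/(1 - 1500) - 404107)*(-659722) = (2*(-1322)/(-1499) - 404107)*(-659722) = (2*(-1/1499)*(-1322) - 404107)*(-659722) = (2644/1499 - 404107)*(-659722) = -605753749/1499*(-659722) = 399629074797778/1499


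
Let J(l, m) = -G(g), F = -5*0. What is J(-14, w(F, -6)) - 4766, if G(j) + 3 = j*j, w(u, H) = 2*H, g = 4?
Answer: -4779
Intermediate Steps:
F = 0
G(j) = -3 + j² (G(j) = -3 + j*j = -3 + j²)
J(l, m) = -13 (J(l, m) = -(-3 + 4²) = -(-3 + 16) = -1*13 = -13)
J(-14, w(F, -6)) - 4766 = -13 - 4766 = -4779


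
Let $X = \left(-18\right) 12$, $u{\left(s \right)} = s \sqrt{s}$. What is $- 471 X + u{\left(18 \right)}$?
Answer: $101736 + 54 \sqrt{2} \approx 1.0181 \cdot 10^{5}$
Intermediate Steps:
$u{\left(s \right)} = s^{\frac{3}{2}}$
$X = -216$
$- 471 X + u{\left(18 \right)} = \left(-471\right) \left(-216\right) + 18^{\frac{3}{2}} = 101736 + 54 \sqrt{2}$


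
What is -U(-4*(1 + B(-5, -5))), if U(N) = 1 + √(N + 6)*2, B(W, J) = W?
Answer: -1 - 2*√22 ≈ -10.381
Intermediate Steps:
U(N) = 1 + 2*√(6 + N) (U(N) = 1 + √(6 + N)*2 = 1 + 2*√(6 + N))
-U(-4*(1 + B(-5, -5))) = -(1 + 2*√(6 - 4*(1 - 5))) = -(1 + 2*√(6 - 4*(-4))) = -(1 + 2*√(6 + 16)) = -(1 + 2*√22) = -1 - 2*√22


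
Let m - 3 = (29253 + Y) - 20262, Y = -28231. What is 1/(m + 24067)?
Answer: 1/4830 ≈ 0.00020704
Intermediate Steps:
m = -19237 (m = 3 + ((29253 - 28231) - 20262) = 3 + (1022 - 20262) = 3 - 19240 = -19237)
1/(m + 24067) = 1/(-19237 + 24067) = 1/4830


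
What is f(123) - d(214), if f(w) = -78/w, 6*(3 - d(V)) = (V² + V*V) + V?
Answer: 627192/41 ≈ 15297.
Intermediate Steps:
d(V) = 3 - V²/3 - V/6 (d(V) = 3 - ((V² + V*V) + V)/6 = 3 - ((V² + V²) + V)/6 = 3 - (2*V² + V)/6 = 3 - (V + 2*V²)/6 = 3 + (-V²/3 - V/6) = 3 - V²/3 - V/6)
f(123) - d(214) = -78/123 - (3 - ⅓*214² - ⅙*214) = -78*1/123 - (3 - ⅓*45796 - 107/3) = -26/41 - (3 - 45796/3 - 107/3) = -26/41 - 1*(-15298) = -26/41 + 15298 = 627192/41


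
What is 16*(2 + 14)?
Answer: 256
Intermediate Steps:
16*(2 + 14) = 16*16 = 256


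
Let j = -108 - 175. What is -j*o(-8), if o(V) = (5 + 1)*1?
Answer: 1698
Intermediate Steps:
o(V) = 6 (o(V) = 6*1 = 6)
j = -283
-j*o(-8) = -(-283)*6 = -1*(-1698) = 1698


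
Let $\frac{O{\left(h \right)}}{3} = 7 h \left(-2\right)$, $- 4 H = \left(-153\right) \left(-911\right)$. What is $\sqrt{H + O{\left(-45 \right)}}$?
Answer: $\frac{3 i \sqrt{14647}}{2} \approx 181.54 i$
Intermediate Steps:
$H = - \frac{139383}{4}$ ($H = - \frac{\left(-153\right) \left(-911\right)}{4} = \left(- \frac{1}{4}\right) 139383 = - \frac{139383}{4} \approx -34846.0$)
$O{\left(h \right)} = - 42 h$ ($O{\left(h \right)} = 3 \cdot 7 h \left(-2\right) = 3 \left(- 14 h\right) = - 42 h$)
$\sqrt{H + O{\left(-45 \right)}} = \sqrt{- \frac{139383}{4} - -1890} = \sqrt{- \frac{139383}{4} + 1890} = \sqrt{- \frac{131823}{4}} = \frac{3 i \sqrt{14647}}{2}$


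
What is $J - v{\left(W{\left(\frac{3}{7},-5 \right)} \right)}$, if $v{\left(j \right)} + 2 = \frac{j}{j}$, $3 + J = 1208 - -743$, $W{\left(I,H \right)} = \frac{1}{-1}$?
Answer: $1949$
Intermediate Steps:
$W{\left(I,H \right)} = -1$
$J = 1948$ ($J = -3 + \left(1208 - -743\right) = -3 + \left(1208 + 743\right) = -3 + 1951 = 1948$)
$v{\left(j \right)} = -1$ ($v{\left(j \right)} = -2 + \frac{j}{j} = -2 + 1 = -1$)
$J - v{\left(W{\left(\frac{3}{7},-5 \right)} \right)} = 1948 - -1 = 1948 + 1 = 1949$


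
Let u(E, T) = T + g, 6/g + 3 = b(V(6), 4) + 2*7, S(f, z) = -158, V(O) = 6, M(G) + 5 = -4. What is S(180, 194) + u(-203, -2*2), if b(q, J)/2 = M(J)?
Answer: -1140/7 ≈ -162.86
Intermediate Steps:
M(G) = -9 (M(G) = -5 - 4 = -9)
b(q, J) = -18 (b(q, J) = 2*(-9) = -18)
g = -6/7 (g = 6/(-3 + (-18 + 2*7)) = 6/(-3 + (-18 + 14)) = 6/(-3 - 4) = 6/(-7) = 6*(-1/7) = -6/7 ≈ -0.85714)
u(E, T) = -6/7 + T (u(E, T) = T - 6/7 = -6/7 + T)
S(180, 194) + u(-203, -2*2) = -158 + (-6/7 - 2*2) = -158 + (-6/7 - 4) = -158 - 34/7 = -1140/7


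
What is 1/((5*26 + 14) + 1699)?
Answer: 1/1843 ≈ 0.00054259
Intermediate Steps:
1/((5*26 + 14) + 1699) = 1/((130 + 14) + 1699) = 1/(144 + 1699) = 1/1843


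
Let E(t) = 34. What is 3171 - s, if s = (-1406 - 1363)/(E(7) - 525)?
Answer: 1554192/491 ≈ 3165.4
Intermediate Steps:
s = 2769/491 (s = (-1406 - 1363)/(34 - 525) = -2769/(-491) = -2769*(-1/491) = 2769/491 ≈ 5.6395)
3171 - s = 3171 - 1*2769/491 = 3171 - 2769/491 = 1554192/491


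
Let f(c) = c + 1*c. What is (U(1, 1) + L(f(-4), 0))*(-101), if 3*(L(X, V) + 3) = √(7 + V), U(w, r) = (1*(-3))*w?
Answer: 606 - 101*√7/3 ≈ 516.93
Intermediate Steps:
f(c) = 2*c (f(c) = c + c = 2*c)
U(w, r) = -3*w
L(X, V) = -3 + √(7 + V)/3
(U(1, 1) + L(f(-4), 0))*(-101) = (-3*1 + (-3 + √(7 + 0)/3))*(-101) = (-3 + (-3 + √7/3))*(-101) = (-6 + √7/3)*(-101) = 606 - 101*√7/3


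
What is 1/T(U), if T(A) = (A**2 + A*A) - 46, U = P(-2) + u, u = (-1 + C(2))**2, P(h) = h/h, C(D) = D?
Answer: -1/38 ≈ -0.026316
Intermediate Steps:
P(h) = 1
u = 1 (u = (-1 + 2)**2 = 1**2 = 1)
U = 2 (U = 1 + 1 = 2)
T(A) = -46 + 2*A**2 (T(A) = (A**2 + A**2) - 46 = 2*A**2 - 46 = -46 + 2*A**2)
1/T(U) = 1/(-46 + 2*2**2) = 1/(-46 + 2*4) = 1/(-46 + 8) = 1/(-38) = -1/38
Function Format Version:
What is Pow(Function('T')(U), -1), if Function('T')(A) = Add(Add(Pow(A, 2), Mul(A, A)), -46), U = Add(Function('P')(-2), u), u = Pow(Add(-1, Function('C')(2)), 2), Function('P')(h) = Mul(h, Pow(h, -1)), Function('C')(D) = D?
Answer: Rational(-1, 38) ≈ -0.026316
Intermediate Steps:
Function('P')(h) = 1
u = 1 (u = Pow(Add(-1, 2), 2) = Pow(1, 2) = 1)
U = 2 (U = Add(1, 1) = 2)
Function('T')(A) = Add(-46, Mul(2, Pow(A, 2))) (Function('T')(A) = Add(Add(Pow(A, 2), Pow(A, 2)), -46) = Add(Mul(2, Pow(A, 2)), -46) = Add(-46, Mul(2, Pow(A, 2))))
Pow(Function('T')(U), -1) = Pow(Add(-46, Mul(2, Pow(2, 2))), -1) = Pow(Add(-46, Mul(2, 4)), -1) = Pow(Add(-46, 8), -1) = Pow(-38, -1) = Rational(-1, 38)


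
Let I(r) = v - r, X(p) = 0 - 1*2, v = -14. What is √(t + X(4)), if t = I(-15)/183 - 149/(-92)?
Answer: I*√26571417/8418 ≈ 0.61235*I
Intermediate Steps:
X(p) = -2 (X(p) = 0 - 2 = -2)
I(r) = -14 - r
t = 27359/16836 (t = (-14 - 1*(-15))/183 - 149/(-92) = (-14 + 15)*(1/183) - 149*(-1/92) = 1*(1/183) + 149/92 = 1/183 + 149/92 = 27359/16836 ≈ 1.6250)
√(t + X(4)) = √(27359/16836 - 2) = √(-6313/16836) = I*√26571417/8418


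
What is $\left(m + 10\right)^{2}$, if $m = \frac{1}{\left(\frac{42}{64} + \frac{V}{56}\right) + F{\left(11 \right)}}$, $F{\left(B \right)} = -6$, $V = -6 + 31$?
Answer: $\frac{115476516}{1203409} \approx 95.958$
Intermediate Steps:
$V = 25$
$m = - \frac{224}{1097}$ ($m = \frac{1}{\left(\frac{42}{64} + \frac{25}{56}\right) - 6} = \frac{1}{\left(42 \cdot \frac{1}{64} + 25 \cdot \frac{1}{56}\right) - 6} = \frac{1}{\left(\frac{21}{32} + \frac{25}{56}\right) - 6} = \frac{1}{\frac{247}{224} - 6} = \frac{1}{- \frac{1097}{224}} = - \frac{224}{1097} \approx -0.20419$)
$\left(m + 10\right)^{2} = \left(- \frac{224}{1097} + 10\right)^{2} = \left(\frac{10746}{1097}\right)^{2} = \frac{115476516}{1203409}$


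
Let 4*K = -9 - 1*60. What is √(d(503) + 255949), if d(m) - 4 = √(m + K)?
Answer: √(1023812 + 2*√1943)/2 ≈ 505.94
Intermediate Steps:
K = -69/4 (K = (-9 - 1*60)/4 = (-9 - 60)/4 = (¼)*(-69) = -69/4 ≈ -17.250)
d(m) = 4 + √(-69/4 + m) (d(m) = 4 + √(m - 69/4) = 4 + √(-69/4 + m))
√(d(503) + 255949) = √((4 + √(-69 + 4*503)/2) + 255949) = √((4 + √(-69 + 2012)/2) + 255949) = √((4 + √1943/2) + 255949) = √(255953 + √1943/2)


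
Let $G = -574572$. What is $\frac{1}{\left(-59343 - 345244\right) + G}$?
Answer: $- \frac{1}{979159} \approx -1.0213 \cdot 10^{-6}$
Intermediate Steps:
$\frac{1}{\left(-59343 - 345244\right) + G} = \frac{1}{\left(-59343 - 345244\right) - 574572} = \frac{1}{-404587 - 574572} = \frac{1}{-979159} = - \frac{1}{979159}$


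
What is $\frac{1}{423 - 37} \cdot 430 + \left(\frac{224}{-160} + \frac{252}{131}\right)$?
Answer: $\frac{207024}{126415} \approx 1.6377$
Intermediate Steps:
$\frac{1}{423 - 37} \cdot 430 + \left(\frac{224}{-160} + \frac{252}{131}\right) = \frac{1}{386} \cdot 430 + \left(224 \left(- \frac{1}{160}\right) + 252 \cdot \frac{1}{131}\right) = \frac{1}{386} \cdot 430 + \left(- \frac{7}{5} + \frac{252}{131}\right) = \frac{215}{193} + \frac{343}{655} = \frac{207024}{126415}$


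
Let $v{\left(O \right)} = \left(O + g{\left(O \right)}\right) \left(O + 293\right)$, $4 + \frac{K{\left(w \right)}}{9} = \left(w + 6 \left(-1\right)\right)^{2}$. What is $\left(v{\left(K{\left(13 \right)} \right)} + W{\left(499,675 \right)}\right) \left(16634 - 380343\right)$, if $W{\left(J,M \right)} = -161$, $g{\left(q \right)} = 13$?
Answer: $-106058635527$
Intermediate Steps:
$K{\left(w \right)} = -36 + 9 \left(-6 + w\right)^{2}$ ($K{\left(w \right)} = -36 + 9 \left(w + 6 \left(-1\right)\right)^{2} = -36 + 9 \left(w - 6\right)^{2} = -36 + 9 \left(-6 + w\right)^{2}$)
$v{\left(O \right)} = \left(13 + O\right) \left(293 + O\right)$ ($v{\left(O \right)} = \left(O + 13\right) \left(O + 293\right) = \left(13 + O\right) \left(293 + O\right)$)
$\left(v{\left(K{\left(13 \right)} \right)} + W{\left(499,675 \right)}\right) \left(16634 - 380343\right) = \left(\left(3809 + \left(-36 + 9 \left(-6 + 13\right)^{2}\right)^{2} + 306 \left(-36 + 9 \left(-6 + 13\right)^{2}\right)\right) - 161\right) \left(16634 - 380343\right) = \left(\left(3809 + \left(-36 + 9 \cdot 7^{2}\right)^{2} + 306 \left(-36 + 9 \cdot 7^{2}\right)\right) - 161\right) \left(-363709\right) = \left(\left(3809 + \left(-36 + 9 \cdot 49\right)^{2} + 306 \left(-36 + 9 \cdot 49\right)\right) - 161\right) \left(-363709\right) = \left(\left(3809 + \left(-36 + 441\right)^{2} + 306 \left(-36 + 441\right)\right) - 161\right) \left(-363709\right) = \left(\left(3809 + 405^{2} + 306 \cdot 405\right) - 161\right) \left(-363709\right) = \left(\left(3809 + 164025 + 123930\right) - 161\right) \left(-363709\right) = \left(291764 - 161\right) \left(-363709\right) = 291603 \left(-363709\right) = -106058635527$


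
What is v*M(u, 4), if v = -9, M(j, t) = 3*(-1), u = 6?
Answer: 27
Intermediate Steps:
M(j, t) = -3
v*M(u, 4) = -9*(-3) = 27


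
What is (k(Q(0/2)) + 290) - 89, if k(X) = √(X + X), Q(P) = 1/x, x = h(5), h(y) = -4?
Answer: 201 + I*√2/2 ≈ 201.0 + 0.70711*I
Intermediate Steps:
x = -4
Q(P) = -¼ (Q(P) = 1/(-4) = -¼)
k(X) = √2*√X (k(X) = √(2*X) = √2*√X)
(k(Q(0/2)) + 290) - 89 = (√2*√(-¼) + 290) - 89 = (√2*(I/2) + 290) - 89 = (I*√2/2 + 290) - 89 = (290 + I*√2/2) - 89 = 201 + I*√2/2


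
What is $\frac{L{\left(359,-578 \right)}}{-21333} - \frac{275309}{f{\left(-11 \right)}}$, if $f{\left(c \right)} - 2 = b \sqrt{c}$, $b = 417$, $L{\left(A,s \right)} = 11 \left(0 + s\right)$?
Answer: $\frac{415140520}{40805399739} + \frac{114803853 i \sqrt{11}}{1912783} \approx 0.010174 + 199.06 i$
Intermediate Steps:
$L{\left(A,s \right)} = 11 s$
$f{\left(c \right)} = 2 + 417 \sqrt{c}$
$\frac{L{\left(359,-578 \right)}}{-21333} - \frac{275309}{f{\left(-11 \right)}} = \frac{11 \left(-578\right)}{-21333} - \frac{275309}{2 + 417 \sqrt{-11}} = \left(-6358\right) \left(- \frac{1}{21333}\right) - \frac{275309}{2 + 417 i \sqrt{11}} = \frac{6358}{21333} - \frac{275309}{2 + 417 i \sqrt{11}}$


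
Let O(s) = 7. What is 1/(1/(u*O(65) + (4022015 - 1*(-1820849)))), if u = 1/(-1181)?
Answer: 6900422377/1181 ≈ 5.8429e+6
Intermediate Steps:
u = -1/1181 ≈ -0.00084674
1/(1/(u*O(65) + (4022015 - 1*(-1820849)))) = 1/(1/(-1/1181*7 + (4022015 - 1*(-1820849)))) = 1/(1/(-7/1181 + (4022015 + 1820849))) = 1/(1/(-7/1181 + 5842864)) = 1/(1/(6900422377/1181)) = 1/(1181/6900422377) = 6900422377/1181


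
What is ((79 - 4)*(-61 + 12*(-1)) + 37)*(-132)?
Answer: 717816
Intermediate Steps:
((79 - 4)*(-61 + 12*(-1)) + 37)*(-132) = (75*(-61 - 12) + 37)*(-132) = (75*(-73) + 37)*(-132) = (-5475 + 37)*(-132) = -5438*(-132) = 717816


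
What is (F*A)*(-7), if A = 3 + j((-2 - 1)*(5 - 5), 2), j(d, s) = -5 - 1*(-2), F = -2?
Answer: 0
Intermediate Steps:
j(d, s) = -3 (j(d, s) = -5 + 2 = -3)
A = 0 (A = 3 - 3 = 0)
(F*A)*(-7) = -2*0*(-7) = 0*(-7) = 0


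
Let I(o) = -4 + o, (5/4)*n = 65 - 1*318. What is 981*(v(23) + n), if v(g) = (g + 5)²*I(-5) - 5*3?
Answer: -35676027/5 ≈ -7.1352e+6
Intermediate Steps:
n = -1012/5 (n = 4*(65 - 1*318)/5 = 4*(65 - 318)/5 = (⅘)*(-253) = -1012/5 ≈ -202.40)
v(g) = -15 - 9*(5 + g)² (v(g) = (g + 5)²*(-4 - 5) - 5*3 = (5 + g)²*(-9) - 15 = -9*(5 + g)² - 15 = -15 - 9*(5 + g)²)
981*(v(23) + n) = 981*((-15 - 9*(5 + 23)²) - 1012/5) = 981*((-15 - 9*28²) - 1012/5) = 981*((-15 - 9*784) - 1012/5) = 981*((-15 - 7056) - 1012/5) = 981*(-7071 - 1012/5) = 981*(-36367/5) = -35676027/5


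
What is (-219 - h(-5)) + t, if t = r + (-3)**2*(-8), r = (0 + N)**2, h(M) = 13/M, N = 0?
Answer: -1442/5 ≈ -288.40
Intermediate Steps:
r = 0 (r = (0 + 0)**2 = 0**2 = 0)
t = -72 (t = 0 + (-3)**2*(-8) = 0 + 9*(-8) = 0 - 72 = -72)
(-219 - h(-5)) + t = (-219 - 13/(-5)) - 72 = (-219 - 13*(-1)/5) - 72 = (-219 - 1*(-13/5)) - 72 = (-219 + 13/5) - 72 = -1082/5 - 72 = -1442/5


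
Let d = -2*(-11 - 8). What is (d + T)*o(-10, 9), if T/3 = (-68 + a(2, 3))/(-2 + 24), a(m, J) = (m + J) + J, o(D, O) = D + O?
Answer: -328/11 ≈ -29.818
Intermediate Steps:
a(m, J) = m + 2*J (a(m, J) = (J + m) + J = m + 2*J)
d = 38 (d = -2*(-19) = 38)
T = -90/11 (T = 3*((-68 + (2 + 2*3))/(-2 + 24)) = 3*((-68 + (2 + 6))/22) = 3*((-68 + 8)*(1/22)) = 3*(-60*1/22) = 3*(-30/11) = -90/11 ≈ -8.1818)
(d + T)*o(-10, 9) = (38 - 90/11)*(-10 + 9) = (328/11)*(-1) = -328/11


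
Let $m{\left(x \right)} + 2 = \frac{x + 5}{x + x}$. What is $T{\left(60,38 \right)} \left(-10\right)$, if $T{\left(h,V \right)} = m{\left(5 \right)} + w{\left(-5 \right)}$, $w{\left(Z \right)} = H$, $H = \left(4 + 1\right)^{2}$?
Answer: $-240$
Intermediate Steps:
$H = 25$ ($H = 5^{2} = 25$)
$w{\left(Z \right)} = 25$
$m{\left(x \right)} = -2 + \frac{5 + x}{2 x}$ ($m{\left(x \right)} = -2 + \frac{x + 5}{x + x} = -2 + \frac{5 + x}{2 x}$)
$T{\left(h,V \right)} = 24$ ($T{\left(h,V \right)} = \frac{5 - 15}{2 \cdot 5} + 25 = \frac{1}{2} \cdot \frac{1}{5} \left(5 - 15\right) + 25 = \frac{1}{2} \cdot \frac{1}{5} \left(-10\right) + 25 = -1 + 25 = 24$)
$T{\left(60,38 \right)} \left(-10\right) = 24 \left(-10\right) = -240$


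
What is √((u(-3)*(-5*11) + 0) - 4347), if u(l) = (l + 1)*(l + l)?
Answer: I*√5007 ≈ 70.76*I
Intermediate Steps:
u(l) = 2*l*(1 + l) (u(l) = (1 + l)*(2*l) = 2*l*(1 + l))
√((u(-3)*(-5*11) + 0) - 4347) = √(((2*(-3)*(1 - 3))*(-5*11) + 0) - 4347) = √(((2*(-3)*(-2))*(-55) + 0) - 4347) = √((12*(-55) + 0) - 4347) = √((-660 + 0) - 4347) = √(-660 - 4347) = √(-5007) = I*√5007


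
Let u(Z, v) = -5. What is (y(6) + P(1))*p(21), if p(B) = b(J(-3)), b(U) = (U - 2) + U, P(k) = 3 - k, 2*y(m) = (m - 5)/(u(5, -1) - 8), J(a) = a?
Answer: -204/13 ≈ -15.692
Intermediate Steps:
y(m) = 5/26 - m/26 (y(m) = ((m - 5)/(-5 - 8))/2 = ((-5 + m)/(-13))/2 = ((-5 + m)*(-1/13))/2 = (5/13 - m/13)/2 = 5/26 - m/26)
b(U) = -2 + 2*U (b(U) = (-2 + U) + U = -2 + 2*U)
p(B) = -8 (p(B) = -2 + 2*(-3) = -2 - 6 = -8)
(y(6) + P(1))*p(21) = ((5/26 - 1/26*6) + (3 - 1*1))*(-8) = ((5/26 - 3/13) + (3 - 1))*(-8) = (-1/26 + 2)*(-8) = (51/26)*(-8) = -204/13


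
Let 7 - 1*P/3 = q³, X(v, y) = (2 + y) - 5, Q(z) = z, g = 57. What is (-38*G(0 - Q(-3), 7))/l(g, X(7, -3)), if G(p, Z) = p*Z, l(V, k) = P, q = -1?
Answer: -133/4 ≈ -33.250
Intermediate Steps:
X(v, y) = -3 + y
P = 24 (P = 21 - 3*(-1)³ = 21 - 3*(-1) = 21 + 3 = 24)
l(V, k) = 24
G(p, Z) = Z*p
(-38*G(0 - Q(-3), 7))/l(g, X(7, -3)) = -266*(0 - 1*(-3))/24 = -266*(0 + 3)*(1/24) = -266*3*(1/24) = -38*21*(1/24) = -798*1/24 = -133/4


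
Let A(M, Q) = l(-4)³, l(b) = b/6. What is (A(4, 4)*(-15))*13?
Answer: 520/9 ≈ 57.778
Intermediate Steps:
l(b) = b/6 (l(b) = b*(⅙) = b/6)
A(M, Q) = -8/27 (A(M, Q) = ((⅙)*(-4))³ = (-⅔)³ = -8/27)
(A(4, 4)*(-15))*13 = -8/27*(-15)*13 = (40/9)*13 = 520/9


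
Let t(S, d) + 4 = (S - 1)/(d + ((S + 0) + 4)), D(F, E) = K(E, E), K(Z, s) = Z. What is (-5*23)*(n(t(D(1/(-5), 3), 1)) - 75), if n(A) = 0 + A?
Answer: 36225/4 ≈ 9056.3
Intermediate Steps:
D(F, E) = E
t(S, d) = -4 + (-1 + S)/(4 + S + d) (t(S, d) = -4 + (S - 1)/(d + ((S + 0) + 4)) = -4 + (-1 + S)/(d + (S + 4)) = -4 + (-1 + S)/(d + (4 + S)) = -4 + (-1 + S)/(4 + S + d))
n(A) = A
(-5*23)*(n(t(D(1/(-5), 3), 1)) - 75) = (-5*23)*((-17 - 4*1 - 3*3)/(4 + 3 + 1) - 75) = -115*((-17 - 4 - 9)/8 - 75) = -115*((1/8)*(-30) - 75) = -115*(-15/4 - 75) = -115*(-315/4) = 36225/4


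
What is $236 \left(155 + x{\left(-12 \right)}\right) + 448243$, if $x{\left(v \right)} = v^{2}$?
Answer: $518807$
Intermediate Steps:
$236 \left(155 + x{\left(-12 \right)}\right) + 448243 = 236 \left(155 + \left(-12\right)^{2}\right) + 448243 = 236 \left(155 + 144\right) + 448243 = 236 \cdot 299 + 448243 = 70564 + 448243 = 518807$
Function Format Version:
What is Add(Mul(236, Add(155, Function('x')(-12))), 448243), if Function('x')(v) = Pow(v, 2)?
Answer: 518807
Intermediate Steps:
Add(Mul(236, Add(155, Function('x')(-12))), 448243) = Add(Mul(236, Add(155, Pow(-12, 2))), 448243) = Add(Mul(236, Add(155, 144)), 448243) = Add(Mul(236, 299), 448243) = Add(70564, 448243) = 518807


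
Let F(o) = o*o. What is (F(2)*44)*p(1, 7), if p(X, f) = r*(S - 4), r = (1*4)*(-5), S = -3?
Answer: 24640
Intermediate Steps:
r = -20 (r = 4*(-5) = -20)
F(o) = o²
p(X, f) = 140 (p(X, f) = -20*(-3 - 4) = -20*(-7) = 140)
(F(2)*44)*p(1, 7) = (2²*44)*140 = (4*44)*140 = 176*140 = 24640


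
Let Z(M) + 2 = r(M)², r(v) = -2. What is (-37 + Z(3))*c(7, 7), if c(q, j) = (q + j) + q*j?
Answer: -2205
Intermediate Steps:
c(q, j) = j + q + j*q (c(q, j) = (j + q) + j*q = j + q + j*q)
Z(M) = 2 (Z(M) = -2 + (-2)² = -2 + 4 = 2)
(-37 + Z(3))*c(7, 7) = (-37 + 2)*(7 + 7 + 7*7) = -35*(7 + 7 + 49) = -35*63 = -2205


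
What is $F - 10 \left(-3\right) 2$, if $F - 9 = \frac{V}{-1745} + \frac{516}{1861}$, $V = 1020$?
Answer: $\frac{44615181}{649489} \approx 68.693$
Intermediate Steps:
$F = \frac{5645841}{649489}$ ($F = 9 + \left(\frac{1020}{-1745} + \frac{516}{1861}\right) = 9 + \left(1020 \left(- \frac{1}{1745}\right) + 516 \cdot \frac{1}{1861}\right) = 9 + \left(- \frac{204}{349} + \frac{516}{1861}\right) = 9 - \frac{199560}{649489} = \frac{5645841}{649489} \approx 8.6927$)
$F - 10 \left(-3\right) 2 = \frac{5645841}{649489} - 10 \left(-3\right) 2 = \frac{5645841}{649489} - \left(-30\right) 2 = \frac{5645841}{649489} - -60 = \frac{5645841}{649489} + 60 = \frac{44615181}{649489}$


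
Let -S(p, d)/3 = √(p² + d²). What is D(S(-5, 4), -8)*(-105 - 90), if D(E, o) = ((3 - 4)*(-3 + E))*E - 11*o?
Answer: 54795 + 1755*√41 ≈ 66033.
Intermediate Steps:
S(p, d) = -3*√(d² + p²) (S(p, d) = -3*√(p² + d²) = -3*√(d² + p²))
D(E, o) = -11*o + E*(3 - E) (D(E, o) = (-(-3 + E))*E - 11*o = (3 - E)*E - 11*o = E*(3 - E) - 11*o = -11*o + E*(3 - E))
D(S(-5, 4), -8)*(-105 - 90) = (-(-3*√(4² + (-5)²))² - 11*(-8) + 3*(-3*√(4² + (-5)²)))*(-105 - 90) = (-(-3*√(16 + 25))² + 88 + 3*(-3*√(16 + 25)))*(-195) = (-(-3*√41)² + 88 + 3*(-3*√41))*(-195) = (-1*369 + 88 - 9*√41)*(-195) = (-369 + 88 - 9*√41)*(-195) = (-281 - 9*√41)*(-195) = 54795 + 1755*√41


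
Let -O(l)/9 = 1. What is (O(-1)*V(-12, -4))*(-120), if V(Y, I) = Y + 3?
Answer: -9720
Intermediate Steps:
O(l) = -9 (O(l) = -9*1 = -9)
V(Y, I) = 3 + Y
(O(-1)*V(-12, -4))*(-120) = -9*(3 - 12)*(-120) = -9*(-9)*(-120) = 81*(-120) = -9720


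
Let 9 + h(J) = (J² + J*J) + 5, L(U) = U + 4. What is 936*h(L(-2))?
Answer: 3744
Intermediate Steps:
L(U) = 4 + U
h(J) = -4 + 2*J² (h(J) = -9 + ((J² + J*J) + 5) = -9 + ((J² + J²) + 5) = -9 + (2*J² + 5) = -9 + (5 + 2*J²) = -4 + 2*J²)
936*h(L(-2)) = 936*(-4 + 2*(4 - 2)²) = 936*(-4 + 2*2²) = 936*(-4 + 2*4) = 936*(-4 + 8) = 936*4 = 3744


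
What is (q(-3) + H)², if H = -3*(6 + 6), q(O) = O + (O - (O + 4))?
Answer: 1849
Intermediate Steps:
q(O) = -4 + O (q(O) = O + (O - (4 + O)) = O + (O + (-4 - O)) = O - 4 = -4 + O)
H = -36 (H = -3*12 = -36)
(q(-3) + H)² = ((-4 - 3) - 36)² = (-7 - 36)² = (-43)² = 1849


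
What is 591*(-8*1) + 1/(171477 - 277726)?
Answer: -502345273/106249 ≈ -4728.0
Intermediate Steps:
591*(-8*1) + 1/(171477 - 277726) = 591*(-8) + 1/(-106249) = -4728 - 1/106249 = -502345273/106249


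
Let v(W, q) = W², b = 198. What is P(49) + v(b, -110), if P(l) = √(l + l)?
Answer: 39204 + 7*√2 ≈ 39214.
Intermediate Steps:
P(l) = √2*√l (P(l) = √(2*l) = √2*√l)
P(49) + v(b, -110) = √2*√49 + 198² = √2*7 + 39204 = 7*√2 + 39204 = 39204 + 7*√2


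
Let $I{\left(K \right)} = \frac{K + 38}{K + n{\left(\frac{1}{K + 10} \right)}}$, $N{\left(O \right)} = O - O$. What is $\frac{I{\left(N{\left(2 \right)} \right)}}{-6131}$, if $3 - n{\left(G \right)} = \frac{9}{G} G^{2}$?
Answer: $- \frac{380}{128751} \approx -0.0029514$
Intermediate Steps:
$N{\left(O \right)} = 0$
$n{\left(G \right)} = 3 - 9 G$ ($n{\left(G \right)} = 3 - \frac{9}{G} G^{2} = 3 - 9 G$)
$I{\left(K \right)} = \frac{38 + K}{3 + K - \frac{9}{10 + K}}$ ($I{\left(K \right)} = \frac{K + 38}{K + \left(3 - \frac{9}{K + 10}\right)} = \frac{38 + K}{K + \left(3 - \frac{9}{10 + K}\right)} = \frac{38 + K}{3 + K - \frac{9}{10 + K}}$)
$\frac{I{\left(N{\left(2 \right)} \right)}}{-6131} = \frac{\frac{1}{21 + 3 \cdot 0 + 0 \left(10 + 0\right)} \left(10 + 0\right) \left(38 + 0\right)}{-6131} = \frac{1}{21 + 0 + 0 \cdot 10} \cdot 10 \cdot 38 \left(- \frac{1}{6131}\right) = \frac{1}{21 + 0 + 0} \cdot 10 \cdot 38 \left(- \frac{1}{6131}\right) = \frac{1}{21} \cdot 10 \cdot 38 \left(- \frac{1}{6131}\right) = \frac{380}{21} \left(- \frac{1}{6131}\right) = - \frac{380}{128751}$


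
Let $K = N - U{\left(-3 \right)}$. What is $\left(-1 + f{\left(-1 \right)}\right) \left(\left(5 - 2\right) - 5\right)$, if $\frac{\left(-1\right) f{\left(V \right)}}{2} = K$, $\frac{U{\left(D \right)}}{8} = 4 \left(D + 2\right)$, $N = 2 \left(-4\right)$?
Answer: $98$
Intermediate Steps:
$N = -8$
$U{\left(D \right)} = 64 + 32 D$ ($U{\left(D \right)} = 8 \cdot 4 \left(D + 2\right) = 8 \cdot 4 \left(2 + D\right) = 8 \left(8 + 4 D\right) = 64 + 32 D$)
$K = 24$ ($K = -8 - \left(64 + 32 \left(-3\right)\right) = -8 - \left(64 - 96\right) = -8 - -32 = -8 + 32 = 24$)
$f{\left(V \right)} = -48$ ($f{\left(V \right)} = \left(-2\right) 24 = -48$)
$\left(-1 + f{\left(-1 \right)}\right) \left(\left(5 - 2\right) - 5\right) = \left(-1 - 48\right) \left(\left(5 - 2\right) - 5\right) = - 49 \left(3 - 5\right) = \left(-49\right) \left(-2\right) = 98$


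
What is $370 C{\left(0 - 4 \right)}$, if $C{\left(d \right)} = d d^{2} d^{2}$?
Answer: $-378880$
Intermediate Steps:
$C{\left(d \right)} = d^{5}$ ($C{\left(d \right)} = d^{3} d^{2} = d^{5}$)
$370 C{\left(0 - 4 \right)} = 370 \left(0 - 4\right)^{5} = 370 \left(-4\right)^{5} = 370 \left(-1024\right) = -378880$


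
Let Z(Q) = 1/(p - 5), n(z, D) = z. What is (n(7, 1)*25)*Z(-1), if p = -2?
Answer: -25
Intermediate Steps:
Z(Q) = -⅐ (Z(Q) = 1/(-2 - 5) = 1/(-7) = -⅐)
(n(7, 1)*25)*Z(-1) = (7*25)*(-⅐) = 175*(-⅐) = -25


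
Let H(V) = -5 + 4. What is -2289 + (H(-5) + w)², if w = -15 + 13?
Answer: -2280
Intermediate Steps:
w = -2
H(V) = -1
-2289 + (H(-5) + w)² = -2289 + (-1 - 2)² = -2289 + (-3)² = -2289 + 9 = -2280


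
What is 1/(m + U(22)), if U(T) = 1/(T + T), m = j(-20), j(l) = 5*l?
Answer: -44/4399 ≈ -0.010002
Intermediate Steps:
m = -100 (m = 5*(-20) = -100)
U(T) = 1/(2*T)
1/(m + U(22)) = 1/(-100 + (1/2)/22) = 1/(-100 + (1/2)*(1/22)) = 1/(-100 + 1/44) = 1/(-4399/44) = -44/4399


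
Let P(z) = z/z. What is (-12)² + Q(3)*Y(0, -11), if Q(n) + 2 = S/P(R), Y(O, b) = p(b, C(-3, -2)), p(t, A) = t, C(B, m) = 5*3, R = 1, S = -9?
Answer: 265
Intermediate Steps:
C(B, m) = 15
Y(O, b) = b
P(z) = 1
Q(n) = -11 (Q(n) = -2 - 9/1 = -2 - 9*1 = -2 - 9 = -11)
(-12)² + Q(3)*Y(0, -11) = (-12)² - 11*(-11) = 144 + 121 = 265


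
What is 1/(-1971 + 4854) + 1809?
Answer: 5215348/2883 ≈ 1809.0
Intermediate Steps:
1/(-1971 + 4854) + 1809 = 1/2883 + 1809 = 5215348/2883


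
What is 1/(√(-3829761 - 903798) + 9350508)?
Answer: 3116836/29144001530541 - I*√58439/9714667176847 ≈ 1.0695e-7 - 2.4884e-11*I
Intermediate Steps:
1/(√(-3829761 - 903798) + 9350508) = 1/(√(-4733559) + 9350508) = 1/(9*I*√58439 + 9350508) = 1/(9350508 + 9*I*√58439)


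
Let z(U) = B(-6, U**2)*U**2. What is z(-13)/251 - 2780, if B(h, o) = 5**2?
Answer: -693555/251 ≈ -2763.2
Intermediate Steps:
B(h, o) = 25
z(U) = 25*U**2
z(-13)/251 - 2780 = (25*(-13)**2)/251 - 2780 = (25*169)*(1/251) - 2780 = 4225*(1/251) - 2780 = 4225/251 - 2780 = -693555/251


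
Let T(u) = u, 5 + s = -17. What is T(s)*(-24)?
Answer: 528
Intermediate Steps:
s = -22 (s = -5 - 17 = -22)
T(s)*(-24) = -22*(-24) = 528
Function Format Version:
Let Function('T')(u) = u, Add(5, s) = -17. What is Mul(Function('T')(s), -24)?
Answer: 528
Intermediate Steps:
s = -22 (s = Add(-5, -17) = -22)
Mul(Function('T')(s), -24) = Mul(-22, -24) = 528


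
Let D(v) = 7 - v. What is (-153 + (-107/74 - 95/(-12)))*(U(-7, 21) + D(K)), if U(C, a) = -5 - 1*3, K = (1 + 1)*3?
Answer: 455413/444 ≈ 1025.7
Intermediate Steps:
K = 6 (K = 2*3 = 6)
U(C, a) = -8 (U(C, a) = -5 - 3 = -8)
(-153 + (-107/74 - 95/(-12)))*(U(-7, 21) + D(K)) = (-153 + (-107/74 - 95/(-12)))*(-8 + (7 - 1*6)) = (-153 + (-107*1/74 - 95*(-1/12)))*(-8 + (7 - 6)) = (-153 + (-107/74 + 95/12))*(-8 + 1) = (-153 + 2873/444)*(-7) = -65059/444*(-7) = 455413/444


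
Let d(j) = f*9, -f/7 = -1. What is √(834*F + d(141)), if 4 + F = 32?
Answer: √23415 ≈ 153.02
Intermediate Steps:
F = 28 (F = -4 + 32 = 28)
f = 7 (f = -7*(-1) = 7)
d(j) = 63 (d(j) = 7*9 = 63)
√(834*F + d(141)) = √(834*28 + 63) = √(23352 + 63) = √23415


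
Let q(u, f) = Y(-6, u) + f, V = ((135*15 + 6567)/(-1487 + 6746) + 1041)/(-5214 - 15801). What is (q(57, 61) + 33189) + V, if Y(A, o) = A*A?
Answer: 1226230945633/36839295 ≈ 33286.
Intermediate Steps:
V = -1827737/36839295 (V = ((2025 + 6567)/5259 + 1041)/(-21015) = (8592*(1/5259) + 1041)*(-1/21015) = (2864/1753 + 1041)*(-1/21015) = (1827737/1753)*(-1/21015) = -1827737/36839295 ≈ -0.049614)
Y(A, o) = A²
q(u, f) = 36 + f (q(u, f) = (-6)² + f = 36 + f)
(q(57, 61) + 33189) + V = ((36 + 61) + 33189) - 1827737/36839295 = (97 + 33189) - 1827737/36839295 = 33286 - 1827737/36839295 = 1226230945633/36839295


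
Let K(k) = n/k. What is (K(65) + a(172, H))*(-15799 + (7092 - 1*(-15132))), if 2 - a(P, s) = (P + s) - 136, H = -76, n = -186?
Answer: 3269040/13 ≈ 2.5146e+5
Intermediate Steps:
a(P, s) = 138 - P - s (a(P, s) = 2 - ((P + s) - 136) = 2 - (-136 + P + s) = 2 + (136 - P - s) = 138 - P - s)
K(k) = -186/k
(K(65) + a(172, H))*(-15799 + (7092 - 1*(-15132))) = (-186/65 + (138 - 1*172 - 1*(-76)))*(-15799 + (7092 - 1*(-15132))) = (-186*1/65 + (138 - 172 + 76))*(-15799 + (7092 + 15132)) = (-186/65 + 42)*(-15799 + 22224) = (2544/65)*6425 = 3269040/13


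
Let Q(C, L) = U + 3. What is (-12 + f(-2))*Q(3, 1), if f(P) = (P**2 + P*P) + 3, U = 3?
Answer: -6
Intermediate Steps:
f(P) = 3 + 2*P**2 (f(P) = (P**2 + P**2) + 3 = 2*P**2 + 3 = 3 + 2*P**2)
Q(C, L) = 6 (Q(C, L) = 3 + 3 = 6)
(-12 + f(-2))*Q(3, 1) = (-12 + (3 + 2*(-2)**2))*6 = (-12 + (3 + 2*4))*6 = (-12 + (3 + 8))*6 = (-12 + 11)*6 = -1*6 = -6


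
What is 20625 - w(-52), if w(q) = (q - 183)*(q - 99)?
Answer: -14860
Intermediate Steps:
w(q) = (-183 + q)*(-99 + q)
20625 - w(-52) = 20625 - (18117 + (-52)² - 282*(-52)) = 20625 - (18117 + 2704 + 14664) = 20625 - 1*35485 = 20625 - 35485 = -14860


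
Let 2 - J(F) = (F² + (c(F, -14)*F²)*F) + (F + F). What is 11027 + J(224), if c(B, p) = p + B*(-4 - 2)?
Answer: 15263098197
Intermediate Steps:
c(B, p) = p - 6*B (c(B, p) = p + B*(-6) = p - 6*B)
J(F) = 2 - F² - 2*F - F³*(-14 - 6*F) (J(F) = 2 - ((F² + ((-14 - 6*F)*F²)*F) + (F + F)) = 2 - ((F² + (F²*(-14 - 6*F))*F) + 2*F) = 2 - ((F² + F³*(-14 - 6*F)) + 2*F) = 2 - (F² + 2*F + F³*(-14 - 6*F)) = 2 + (-F² - 2*F - F³*(-14 - 6*F)) = 2 - F² - 2*F - F³*(-14 - 6*F))
11027 + J(224) = 11027 + (2 - 1*224² - 2*224 + 224³*(14 + 6*224)) = 11027 + (2 - 1*50176 - 448 + 11239424*(14 + 1344)) = 11027 + (2 - 50176 - 448 + 11239424*1358) = 11027 + (2 - 50176 - 448 + 15263137792) = 11027 + 15263087170 = 15263098197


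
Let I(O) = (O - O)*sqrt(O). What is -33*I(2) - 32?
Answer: -32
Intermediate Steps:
I(O) = 0 (I(O) = 0*sqrt(O) = 0)
-33*I(2) - 32 = -33*0 - 32 = 0 - 32 = -32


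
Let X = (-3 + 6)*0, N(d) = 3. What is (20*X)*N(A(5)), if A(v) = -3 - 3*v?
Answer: 0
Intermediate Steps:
X = 0 (X = 3*0 = 0)
(20*X)*N(A(5)) = (20*0)*3 = 0*3 = 0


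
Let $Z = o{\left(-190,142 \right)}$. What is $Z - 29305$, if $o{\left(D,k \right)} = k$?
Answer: $-29163$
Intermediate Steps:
$Z = 142$
$Z - 29305 = 142 - 29305 = -29163$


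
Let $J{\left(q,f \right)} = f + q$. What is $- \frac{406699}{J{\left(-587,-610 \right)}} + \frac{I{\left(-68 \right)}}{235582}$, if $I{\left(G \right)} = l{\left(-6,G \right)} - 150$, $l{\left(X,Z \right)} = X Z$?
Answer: $\frac{47905636322}{140995827} \approx 339.77$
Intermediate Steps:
$I{\left(G \right)} = -150 - 6 G$ ($I{\left(G \right)} = - 6 G - 150 = -150 - 6 G$)
$- \frac{406699}{J{\left(-587,-610 \right)}} + \frac{I{\left(-68 \right)}}{235582} = - \frac{406699}{-610 - 587} + \frac{-150 - -408}{235582} = - \frac{406699}{-1197} + \left(-150 + 408\right) \frac{1}{235582} = \left(-406699\right) \left(- \frac{1}{1197}\right) + 258 \cdot \frac{1}{235582} = \frac{406699}{1197} + \frac{129}{117791} = \frac{47905636322}{140995827}$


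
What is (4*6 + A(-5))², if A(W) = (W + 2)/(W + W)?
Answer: 59049/100 ≈ 590.49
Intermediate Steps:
A(W) = (2 + W)/(2*W) (A(W) = (2 + W)/((2*W)) = (2 + W)*(1/(2*W)) = (2 + W)/(2*W))
(4*6 + A(-5))² = (4*6 + (½)*(2 - 5)/(-5))² = (24 + (½)*(-⅕)*(-3))² = (24 + 3/10)² = (243/10)² = 59049/100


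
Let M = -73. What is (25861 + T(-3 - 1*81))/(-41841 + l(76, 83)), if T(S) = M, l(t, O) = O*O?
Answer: -6447/8738 ≈ -0.73781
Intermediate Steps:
l(t, O) = O²
T(S) = -73
(25861 + T(-3 - 1*81))/(-41841 + l(76, 83)) = (25861 - 73)/(-41841 + 83²) = 25788/(-41841 + 6889) = 25788/(-34952) = 25788*(-1/34952) = -6447/8738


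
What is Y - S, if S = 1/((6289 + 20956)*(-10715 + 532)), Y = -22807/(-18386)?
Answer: 6327479107231/5100935262310 ≈ 1.2405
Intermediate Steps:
Y = 22807/18386 (Y = -22807*(-1/18386) = 22807/18386 ≈ 1.2405)
S = -1/277435835 (S = 1/(27245*(-10183)) = 1/(-277435835) = -1/277435835 ≈ -3.6044e-9)
Y - S = 22807/18386 - 1*(-1/277435835) = 22807/18386 + 1/277435835 = 6327479107231/5100935262310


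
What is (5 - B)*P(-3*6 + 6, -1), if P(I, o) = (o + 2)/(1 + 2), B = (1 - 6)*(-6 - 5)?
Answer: -50/3 ≈ -16.667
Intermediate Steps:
B = 55 (B = -5*(-11) = 55)
P(I, o) = ⅔ + o/3 (P(I, o) = (2 + o)/3 = (2 + o)*(⅓) = ⅔ + o/3)
(5 - B)*P(-3*6 + 6, -1) = (5 - 1*55)*(⅔ + (⅓)*(-1)) = (5 - 55)*(⅔ - ⅓) = -50*⅓ = -50/3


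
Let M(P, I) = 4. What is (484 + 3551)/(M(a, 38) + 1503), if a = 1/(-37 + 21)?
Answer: 4035/1507 ≈ 2.6775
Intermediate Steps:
a = -1/16 (a = 1/(-16) = -1/16 ≈ -0.062500)
(484 + 3551)/(M(a, 38) + 1503) = (484 + 3551)/(4 + 1503) = 4035/1507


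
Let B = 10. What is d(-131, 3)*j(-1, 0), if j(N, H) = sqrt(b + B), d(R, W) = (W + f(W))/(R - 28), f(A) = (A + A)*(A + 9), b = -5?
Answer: -25*sqrt(5)/53 ≈ -1.0547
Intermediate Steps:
f(A) = 2*A*(9 + A) (f(A) = (2*A)*(9 + A) = 2*A*(9 + A))
d(R, W) = (W + 2*W*(9 + W))/(-28 + R) (d(R, W) = (W + 2*W*(9 + W))/(R - 28) = (W + 2*W*(9 + W))/(-28 + R))
j(N, H) = sqrt(5) (j(N, H) = sqrt(-5 + 10) = sqrt(5))
d(-131, 3)*j(-1, 0) = (3*(19 + 2*3)/(-28 - 131))*sqrt(5) = (3*(19 + 6)/(-159))*sqrt(5) = (3*(-1/159)*25)*sqrt(5) = -25*sqrt(5)/53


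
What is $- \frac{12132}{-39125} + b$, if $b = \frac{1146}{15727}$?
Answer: $\frac{235637214}{615318875} \approx 0.38295$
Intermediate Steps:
$b = \frac{1146}{15727}$ ($b = 1146 \cdot \frac{1}{15727} = \frac{1146}{15727} \approx 0.072868$)
$- \frac{12132}{-39125} + b = - \frac{12132}{-39125} + \frac{1146}{15727} = \left(-12132\right) \left(- \frac{1}{39125}\right) + \frac{1146}{15727} = \frac{12132}{39125} + \frac{1146}{15727} = \frac{235637214}{615318875}$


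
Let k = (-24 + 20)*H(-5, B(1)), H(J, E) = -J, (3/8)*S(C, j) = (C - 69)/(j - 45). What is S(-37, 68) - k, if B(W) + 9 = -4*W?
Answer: 532/69 ≈ 7.7101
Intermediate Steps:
S(C, j) = 8*(-69 + C)/(3*(-45 + j)) (S(C, j) = 8*((C - 69)/(j - 45))/3 = 8*((-69 + C)/(-45 + j))/3 = 8*(-69 + C)/(3*(-45 + j)))
B(W) = -9 - 4*W
k = -20 (k = (-24 + 20)*(-1*(-5)) = -4*5 = -20)
S(-37, 68) - k = 8*(-69 - 37)/(3*(-45 + 68)) - 1*(-20) = (8/3)*(-106)/23 + 20 = (8/3)*(1/23)*(-106) + 20 = -848/69 + 20 = 532/69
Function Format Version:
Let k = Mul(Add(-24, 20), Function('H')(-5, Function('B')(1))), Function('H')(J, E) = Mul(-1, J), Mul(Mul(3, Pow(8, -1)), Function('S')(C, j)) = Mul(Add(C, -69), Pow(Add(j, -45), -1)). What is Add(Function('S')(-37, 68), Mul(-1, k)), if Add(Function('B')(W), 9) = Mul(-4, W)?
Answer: Rational(532, 69) ≈ 7.7101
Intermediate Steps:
Function('S')(C, j) = Mul(Rational(8, 3), Pow(Add(-45, j), -1), Add(-69, C)) (Function('S')(C, j) = Mul(Rational(8, 3), Mul(Add(C, -69), Pow(Add(j, -45), -1))) = Mul(Rational(8, 3), Mul(Add(-69, C), Pow(Add(-45, j), -1))) = Mul(Rational(8, 3), Mul(Pow(Add(-45, j), -1), Add(-69, C))) = Mul(Rational(8, 3), Pow(Add(-45, j), -1), Add(-69, C)))
Function('B')(W) = Add(-9, Mul(-4, W))
k = -20 (k = Mul(Add(-24, 20), Mul(-1, -5)) = Mul(-4, 5) = -20)
Add(Function('S')(-37, 68), Mul(-1, k)) = Add(Mul(Rational(8, 3), Pow(Add(-45, 68), -1), Add(-69, -37)), Mul(-1, -20)) = Add(Mul(Rational(8, 3), Pow(23, -1), -106), 20) = Add(Mul(Rational(8, 3), Rational(1, 23), -106), 20) = Add(Rational(-848, 69), 20) = Rational(532, 69)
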